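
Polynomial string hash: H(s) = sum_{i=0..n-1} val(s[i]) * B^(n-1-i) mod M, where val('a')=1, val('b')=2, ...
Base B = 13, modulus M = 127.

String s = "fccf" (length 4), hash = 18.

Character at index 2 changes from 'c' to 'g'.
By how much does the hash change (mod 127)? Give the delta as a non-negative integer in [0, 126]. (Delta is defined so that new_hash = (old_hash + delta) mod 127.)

Answer: 52

Derivation:
Delta formula: (val(new) - val(old)) * B^(n-1-k) mod M
  val('g') - val('c') = 7 - 3 = 4
  B^(n-1-k) = 13^1 mod 127 = 13
  Delta = 4 * 13 mod 127 = 52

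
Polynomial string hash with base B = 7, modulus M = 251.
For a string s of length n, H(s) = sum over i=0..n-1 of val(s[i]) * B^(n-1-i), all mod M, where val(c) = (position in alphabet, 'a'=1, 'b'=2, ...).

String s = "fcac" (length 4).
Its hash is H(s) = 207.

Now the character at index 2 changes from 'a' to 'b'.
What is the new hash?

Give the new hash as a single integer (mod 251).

Answer: 214

Derivation:
val('a') = 1, val('b') = 2
Position k = 2, exponent = n-1-k = 1
B^1 mod M = 7^1 mod 251 = 7
Delta = (2 - 1) * 7 mod 251 = 7
New hash = (207 + 7) mod 251 = 214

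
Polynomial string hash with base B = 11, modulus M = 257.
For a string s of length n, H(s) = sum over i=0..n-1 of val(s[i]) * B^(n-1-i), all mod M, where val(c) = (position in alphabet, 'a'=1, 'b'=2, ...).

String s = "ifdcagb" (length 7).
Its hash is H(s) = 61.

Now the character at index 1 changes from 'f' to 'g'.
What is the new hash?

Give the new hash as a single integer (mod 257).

Answer: 230

Derivation:
val('f') = 6, val('g') = 7
Position k = 1, exponent = n-1-k = 5
B^5 mod M = 11^5 mod 257 = 169
Delta = (7 - 6) * 169 mod 257 = 169
New hash = (61 + 169) mod 257 = 230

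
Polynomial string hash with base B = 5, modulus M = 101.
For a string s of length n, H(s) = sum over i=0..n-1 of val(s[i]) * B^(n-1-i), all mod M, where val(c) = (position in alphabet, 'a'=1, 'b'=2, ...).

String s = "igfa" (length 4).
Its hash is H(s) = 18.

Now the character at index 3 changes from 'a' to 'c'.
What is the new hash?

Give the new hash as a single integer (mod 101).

val('a') = 1, val('c') = 3
Position k = 3, exponent = n-1-k = 0
B^0 mod M = 5^0 mod 101 = 1
Delta = (3 - 1) * 1 mod 101 = 2
New hash = (18 + 2) mod 101 = 20

Answer: 20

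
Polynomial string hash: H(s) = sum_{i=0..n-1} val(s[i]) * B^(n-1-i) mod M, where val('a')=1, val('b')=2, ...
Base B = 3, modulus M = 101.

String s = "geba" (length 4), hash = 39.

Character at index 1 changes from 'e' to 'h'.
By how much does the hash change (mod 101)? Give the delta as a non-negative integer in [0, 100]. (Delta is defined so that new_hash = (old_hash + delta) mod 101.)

Answer: 27

Derivation:
Delta formula: (val(new) - val(old)) * B^(n-1-k) mod M
  val('h') - val('e') = 8 - 5 = 3
  B^(n-1-k) = 3^2 mod 101 = 9
  Delta = 3 * 9 mod 101 = 27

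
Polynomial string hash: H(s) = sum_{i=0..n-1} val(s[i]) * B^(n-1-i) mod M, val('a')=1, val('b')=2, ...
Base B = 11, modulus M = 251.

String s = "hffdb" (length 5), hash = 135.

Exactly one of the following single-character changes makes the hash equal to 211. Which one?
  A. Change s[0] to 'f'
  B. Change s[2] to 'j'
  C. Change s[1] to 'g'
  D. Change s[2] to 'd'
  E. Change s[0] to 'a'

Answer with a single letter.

Answer: C

Derivation:
Option A: s[0]='h'->'f', delta=(6-8)*11^4 mod 251 = 85, hash=135+85 mod 251 = 220
Option B: s[2]='f'->'j', delta=(10-6)*11^2 mod 251 = 233, hash=135+233 mod 251 = 117
Option C: s[1]='f'->'g', delta=(7-6)*11^3 mod 251 = 76, hash=135+76 mod 251 = 211 <-- target
Option D: s[2]='f'->'d', delta=(4-6)*11^2 mod 251 = 9, hash=135+9 mod 251 = 144
Option E: s[0]='h'->'a', delta=(1-8)*11^4 mod 251 = 172, hash=135+172 mod 251 = 56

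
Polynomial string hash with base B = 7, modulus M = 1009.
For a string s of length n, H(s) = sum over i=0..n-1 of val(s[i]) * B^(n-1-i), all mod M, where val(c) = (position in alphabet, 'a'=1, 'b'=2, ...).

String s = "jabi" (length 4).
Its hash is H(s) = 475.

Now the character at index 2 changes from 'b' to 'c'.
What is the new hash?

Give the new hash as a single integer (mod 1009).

val('b') = 2, val('c') = 3
Position k = 2, exponent = n-1-k = 1
B^1 mod M = 7^1 mod 1009 = 7
Delta = (3 - 2) * 7 mod 1009 = 7
New hash = (475 + 7) mod 1009 = 482

Answer: 482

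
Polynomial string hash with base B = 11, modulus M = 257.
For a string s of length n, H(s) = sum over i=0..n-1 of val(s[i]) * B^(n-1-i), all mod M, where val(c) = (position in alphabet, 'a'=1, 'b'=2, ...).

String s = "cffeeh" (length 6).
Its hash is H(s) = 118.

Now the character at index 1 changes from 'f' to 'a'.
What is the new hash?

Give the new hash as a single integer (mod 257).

Answer: 158

Derivation:
val('f') = 6, val('a') = 1
Position k = 1, exponent = n-1-k = 4
B^4 mod M = 11^4 mod 257 = 249
Delta = (1 - 6) * 249 mod 257 = 40
New hash = (118 + 40) mod 257 = 158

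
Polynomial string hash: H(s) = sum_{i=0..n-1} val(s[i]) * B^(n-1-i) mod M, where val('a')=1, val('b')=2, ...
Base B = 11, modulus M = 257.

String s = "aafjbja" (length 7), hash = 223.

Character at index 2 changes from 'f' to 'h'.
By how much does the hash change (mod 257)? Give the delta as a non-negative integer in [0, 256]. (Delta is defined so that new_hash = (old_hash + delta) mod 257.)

Delta formula: (val(new) - val(old)) * B^(n-1-k) mod M
  val('h') - val('f') = 8 - 6 = 2
  B^(n-1-k) = 11^4 mod 257 = 249
  Delta = 2 * 249 mod 257 = 241

Answer: 241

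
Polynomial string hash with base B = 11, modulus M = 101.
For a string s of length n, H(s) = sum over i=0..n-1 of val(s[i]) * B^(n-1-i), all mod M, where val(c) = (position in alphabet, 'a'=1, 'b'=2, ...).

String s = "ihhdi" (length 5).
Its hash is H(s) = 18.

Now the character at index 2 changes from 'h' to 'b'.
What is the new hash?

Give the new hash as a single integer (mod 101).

Answer: 100

Derivation:
val('h') = 8, val('b') = 2
Position k = 2, exponent = n-1-k = 2
B^2 mod M = 11^2 mod 101 = 20
Delta = (2 - 8) * 20 mod 101 = 82
New hash = (18 + 82) mod 101 = 100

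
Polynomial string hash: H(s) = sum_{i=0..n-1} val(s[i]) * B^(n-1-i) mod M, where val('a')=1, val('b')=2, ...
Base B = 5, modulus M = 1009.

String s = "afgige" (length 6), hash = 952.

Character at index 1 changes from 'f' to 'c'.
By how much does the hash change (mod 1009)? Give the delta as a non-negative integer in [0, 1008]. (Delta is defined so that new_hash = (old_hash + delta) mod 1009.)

Delta formula: (val(new) - val(old)) * B^(n-1-k) mod M
  val('c') - val('f') = 3 - 6 = -3
  B^(n-1-k) = 5^4 mod 1009 = 625
  Delta = -3 * 625 mod 1009 = 143

Answer: 143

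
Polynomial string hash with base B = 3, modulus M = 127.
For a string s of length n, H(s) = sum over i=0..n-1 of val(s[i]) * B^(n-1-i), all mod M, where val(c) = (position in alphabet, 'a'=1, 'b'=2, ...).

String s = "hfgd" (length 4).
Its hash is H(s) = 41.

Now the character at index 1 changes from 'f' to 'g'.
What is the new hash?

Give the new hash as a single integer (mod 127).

val('f') = 6, val('g') = 7
Position k = 1, exponent = n-1-k = 2
B^2 mod M = 3^2 mod 127 = 9
Delta = (7 - 6) * 9 mod 127 = 9
New hash = (41 + 9) mod 127 = 50

Answer: 50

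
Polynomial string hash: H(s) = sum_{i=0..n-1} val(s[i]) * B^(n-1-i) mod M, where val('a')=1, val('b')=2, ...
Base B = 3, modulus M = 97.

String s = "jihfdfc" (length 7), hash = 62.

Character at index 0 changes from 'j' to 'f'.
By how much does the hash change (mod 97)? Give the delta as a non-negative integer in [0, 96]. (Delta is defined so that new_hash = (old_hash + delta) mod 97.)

Answer: 91

Derivation:
Delta formula: (val(new) - val(old)) * B^(n-1-k) mod M
  val('f') - val('j') = 6 - 10 = -4
  B^(n-1-k) = 3^6 mod 97 = 50
  Delta = -4 * 50 mod 97 = 91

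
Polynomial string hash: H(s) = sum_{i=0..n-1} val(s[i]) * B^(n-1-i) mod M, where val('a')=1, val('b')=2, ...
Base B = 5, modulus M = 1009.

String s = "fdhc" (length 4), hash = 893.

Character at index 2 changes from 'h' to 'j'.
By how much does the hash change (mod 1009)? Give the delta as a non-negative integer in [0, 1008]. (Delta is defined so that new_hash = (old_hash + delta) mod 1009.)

Delta formula: (val(new) - val(old)) * B^(n-1-k) mod M
  val('j') - val('h') = 10 - 8 = 2
  B^(n-1-k) = 5^1 mod 1009 = 5
  Delta = 2 * 5 mod 1009 = 10

Answer: 10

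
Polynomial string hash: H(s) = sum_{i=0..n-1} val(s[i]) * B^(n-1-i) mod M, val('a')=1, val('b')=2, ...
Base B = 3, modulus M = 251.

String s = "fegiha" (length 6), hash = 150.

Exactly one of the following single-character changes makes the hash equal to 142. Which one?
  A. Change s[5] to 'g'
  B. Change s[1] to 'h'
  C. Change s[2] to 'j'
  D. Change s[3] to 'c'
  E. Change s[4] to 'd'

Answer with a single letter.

Option A: s[5]='a'->'g', delta=(7-1)*3^0 mod 251 = 6, hash=150+6 mod 251 = 156
Option B: s[1]='e'->'h', delta=(8-5)*3^4 mod 251 = 243, hash=150+243 mod 251 = 142 <-- target
Option C: s[2]='g'->'j', delta=(10-7)*3^3 mod 251 = 81, hash=150+81 mod 251 = 231
Option D: s[3]='i'->'c', delta=(3-9)*3^2 mod 251 = 197, hash=150+197 mod 251 = 96
Option E: s[4]='h'->'d', delta=(4-8)*3^1 mod 251 = 239, hash=150+239 mod 251 = 138

Answer: B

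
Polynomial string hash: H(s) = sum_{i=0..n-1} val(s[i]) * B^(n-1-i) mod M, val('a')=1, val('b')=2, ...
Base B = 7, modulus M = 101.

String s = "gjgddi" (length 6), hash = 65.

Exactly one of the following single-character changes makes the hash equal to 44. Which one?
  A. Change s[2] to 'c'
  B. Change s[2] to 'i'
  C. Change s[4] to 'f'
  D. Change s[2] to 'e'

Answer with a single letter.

Option A: s[2]='g'->'c', delta=(3-7)*7^3 mod 101 = 42, hash=65+42 mod 101 = 6
Option B: s[2]='g'->'i', delta=(9-7)*7^3 mod 101 = 80, hash=65+80 mod 101 = 44 <-- target
Option C: s[4]='d'->'f', delta=(6-4)*7^1 mod 101 = 14, hash=65+14 mod 101 = 79
Option D: s[2]='g'->'e', delta=(5-7)*7^3 mod 101 = 21, hash=65+21 mod 101 = 86

Answer: B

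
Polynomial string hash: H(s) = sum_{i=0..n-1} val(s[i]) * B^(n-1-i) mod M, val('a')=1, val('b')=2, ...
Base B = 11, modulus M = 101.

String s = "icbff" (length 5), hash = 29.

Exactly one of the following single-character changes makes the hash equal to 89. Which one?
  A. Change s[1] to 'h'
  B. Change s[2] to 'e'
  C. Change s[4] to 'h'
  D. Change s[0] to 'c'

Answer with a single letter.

Option A: s[1]='c'->'h', delta=(8-3)*11^3 mod 101 = 90, hash=29+90 mod 101 = 18
Option B: s[2]='b'->'e', delta=(5-2)*11^2 mod 101 = 60, hash=29+60 mod 101 = 89 <-- target
Option C: s[4]='f'->'h', delta=(8-6)*11^0 mod 101 = 2, hash=29+2 mod 101 = 31
Option D: s[0]='i'->'c', delta=(3-9)*11^4 mod 101 = 24, hash=29+24 mod 101 = 53

Answer: B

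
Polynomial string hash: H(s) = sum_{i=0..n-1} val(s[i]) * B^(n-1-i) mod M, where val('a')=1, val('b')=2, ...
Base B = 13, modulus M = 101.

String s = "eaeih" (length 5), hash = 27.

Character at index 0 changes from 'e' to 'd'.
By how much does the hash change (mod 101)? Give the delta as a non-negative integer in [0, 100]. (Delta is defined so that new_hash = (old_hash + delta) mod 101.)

Delta formula: (val(new) - val(old)) * B^(n-1-k) mod M
  val('d') - val('e') = 4 - 5 = -1
  B^(n-1-k) = 13^4 mod 101 = 79
  Delta = -1 * 79 mod 101 = 22

Answer: 22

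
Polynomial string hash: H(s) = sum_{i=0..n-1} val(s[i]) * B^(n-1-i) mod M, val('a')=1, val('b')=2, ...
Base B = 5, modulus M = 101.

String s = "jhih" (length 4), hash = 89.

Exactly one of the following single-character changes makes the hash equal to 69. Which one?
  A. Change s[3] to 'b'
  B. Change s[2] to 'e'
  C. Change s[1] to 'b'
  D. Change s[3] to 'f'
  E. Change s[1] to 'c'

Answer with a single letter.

Option A: s[3]='h'->'b', delta=(2-8)*5^0 mod 101 = 95, hash=89+95 mod 101 = 83
Option B: s[2]='i'->'e', delta=(5-9)*5^1 mod 101 = 81, hash=89+81 mod 101 = 69 <-- target
Option C: s[1]='h'->'b', delta=(2-8)*5^2 mod 101 = 52, hash=89+52 mod 101 = 40
Option D: s[3]='h'->'f', delta=(6-8)*5^0 mod 101 = 99, hash=89+99 mod 101 = 87
Option E: s[1]='h'->'c', delta=(3-8)*5^2 mod 101 = 77, hash=89+77 mod 101 = 65

Answer: B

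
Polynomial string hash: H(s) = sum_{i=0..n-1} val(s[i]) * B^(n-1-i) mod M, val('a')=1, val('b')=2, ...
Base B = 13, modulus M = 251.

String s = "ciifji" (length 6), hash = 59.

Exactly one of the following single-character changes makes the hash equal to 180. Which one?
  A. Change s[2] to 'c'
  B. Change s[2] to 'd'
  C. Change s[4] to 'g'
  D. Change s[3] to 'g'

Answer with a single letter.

Option A: s[2]='i'->'c', delta=(3-9)*13^3 mod 251 = 121, hash=59+121 mod 251 = 180 <-- target
Option B: s[2]='i'->'d', delta=(4-9)*13^3 mod 251 = 59, hash=59+59 mod 251 = 118
Option C: s[4]='j'->'g', delta=(7-10)*13^1 mod 251 = 212, hash=59+212 mod 251 = 20
Option D: s[3]='f'->'g', delta=(7-6)*13^2 mod 251 = 169, hash=59+169 mod 251 = 228

Answer: A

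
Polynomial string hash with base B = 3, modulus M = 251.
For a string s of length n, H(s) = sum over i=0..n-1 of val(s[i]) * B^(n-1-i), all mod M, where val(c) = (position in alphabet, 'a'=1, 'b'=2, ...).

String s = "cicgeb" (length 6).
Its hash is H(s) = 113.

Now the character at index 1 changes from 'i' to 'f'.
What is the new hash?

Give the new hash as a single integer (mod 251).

val('i') = 9, val('f') = 6
Position k = 1, exponent = n-1-k = 4
B^4 mod M = 3^4 mod 251 = 81
Delta = (6 - 9) * 81 mod 251 = 8
New hash = (113 + 8) mod 251 = 121

Answer: 121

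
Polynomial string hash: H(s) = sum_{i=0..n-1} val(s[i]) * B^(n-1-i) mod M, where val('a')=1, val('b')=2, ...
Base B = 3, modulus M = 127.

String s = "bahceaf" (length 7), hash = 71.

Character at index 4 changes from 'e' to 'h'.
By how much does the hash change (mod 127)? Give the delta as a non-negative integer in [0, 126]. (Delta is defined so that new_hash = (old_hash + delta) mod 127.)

Answer: 27

Derivation:
Delta formula: (val(new) - val(old)) * B^(n-1-k) mod M
  val('h') - val('e') = 8 - 5 = 3
  B^(n-1-k) = 3^2 mod 127 = 9
  Delta = 3 * 9 mod 127 = 27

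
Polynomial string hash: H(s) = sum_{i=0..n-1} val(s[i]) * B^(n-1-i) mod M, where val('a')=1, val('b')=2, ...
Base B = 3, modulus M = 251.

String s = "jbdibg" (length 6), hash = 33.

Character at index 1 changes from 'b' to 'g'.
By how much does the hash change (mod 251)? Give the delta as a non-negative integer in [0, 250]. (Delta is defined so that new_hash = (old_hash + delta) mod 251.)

Delta formula: (val(new) - val(old)) * B^(n-1-k) mod M
  val('g') - val('b') = 7 - 2 = 5
  B^(n-1-k) = 3^4 mod 251 = 81
  Delta = 5 * 81 mod 251 = 154

Answer: 154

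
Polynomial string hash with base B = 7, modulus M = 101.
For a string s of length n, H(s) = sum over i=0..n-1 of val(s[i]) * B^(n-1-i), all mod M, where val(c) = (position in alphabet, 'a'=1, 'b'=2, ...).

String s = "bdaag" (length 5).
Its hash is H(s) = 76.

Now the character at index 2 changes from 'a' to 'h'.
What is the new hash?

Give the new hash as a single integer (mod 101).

Answer: 15

Derivation:
val('a') = 1, val('h') = 8
Position k = 2, exponent = n-1-k = 2
B^2 mod M = 7^2 mod 101 = 49
Delta = (8 - 1) * 49 mod 101 = 40
New hash = (76 + 40) mod 101 = 15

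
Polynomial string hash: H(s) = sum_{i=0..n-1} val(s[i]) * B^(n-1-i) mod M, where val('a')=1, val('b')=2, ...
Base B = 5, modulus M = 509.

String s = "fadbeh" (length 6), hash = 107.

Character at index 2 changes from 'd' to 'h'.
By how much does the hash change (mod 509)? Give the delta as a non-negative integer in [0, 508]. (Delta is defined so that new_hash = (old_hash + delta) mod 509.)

Delta formula: (val(new) - val(old)) * B^(n-1-k) mod M
  val('h') - val('d') = 8 - 4 = 4
  B^(n-1-k) = 5^3 mod 509 = 125
  Delta = 4 * 125 mod 509 = 500

Answer: 500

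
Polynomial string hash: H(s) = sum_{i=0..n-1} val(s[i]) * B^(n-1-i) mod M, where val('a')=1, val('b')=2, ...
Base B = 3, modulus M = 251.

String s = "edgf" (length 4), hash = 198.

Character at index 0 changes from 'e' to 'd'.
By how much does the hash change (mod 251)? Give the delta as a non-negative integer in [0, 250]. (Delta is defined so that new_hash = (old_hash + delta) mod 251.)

Answer: 224

Derivation:
Delta formula: (val(new) - val(old)) * B^(n-1-k) mod M
  val('d') - val('e') = 4 - 5 = -1
  B^(n-1-k) = 3^3 mod 251 = 27
  Delta = -1 * 27 mod 251 = 224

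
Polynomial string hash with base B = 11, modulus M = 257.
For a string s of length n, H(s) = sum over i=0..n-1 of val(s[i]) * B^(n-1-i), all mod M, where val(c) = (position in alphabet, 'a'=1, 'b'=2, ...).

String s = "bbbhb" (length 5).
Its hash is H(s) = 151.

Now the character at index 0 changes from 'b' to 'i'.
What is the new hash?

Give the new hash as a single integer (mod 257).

Answer: 95

Derivation:
val('b') = 2, val('i') = 9
Position k = 0, exponent = n-1-k = 4
B^4 mod M = 11^4 mod 257 = 249
Delta = (9 - 2) * 249 mod 257 = 201
New hash = (151 + 201) mod 257 = 95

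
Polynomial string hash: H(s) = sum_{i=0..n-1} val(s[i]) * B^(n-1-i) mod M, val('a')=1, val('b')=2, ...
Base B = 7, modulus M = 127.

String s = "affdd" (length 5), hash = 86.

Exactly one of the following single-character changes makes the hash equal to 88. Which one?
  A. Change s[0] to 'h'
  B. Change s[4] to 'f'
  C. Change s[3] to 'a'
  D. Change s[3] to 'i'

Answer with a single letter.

Option A: s[0]='a'->'h', delta=(8-1)*7^4 mod 127 = 43, hash=86+43 mod 127 = 2
Option B: s[4]='d'->'f', delta=(6-4)*7^0 mod 127 = 2, hash=86+2 mod 127 = 88 <-- target
Option C: s[3]='d'->'a', delta=(1-4)*7^1 mod 127 = 106, hash=86+106 mod 127 = 65
Option D: s[3]='d'->'i', delta=(9-4)*7^1 mod 127 = 35, hash=86+35 mod 127 = 121

Answer: B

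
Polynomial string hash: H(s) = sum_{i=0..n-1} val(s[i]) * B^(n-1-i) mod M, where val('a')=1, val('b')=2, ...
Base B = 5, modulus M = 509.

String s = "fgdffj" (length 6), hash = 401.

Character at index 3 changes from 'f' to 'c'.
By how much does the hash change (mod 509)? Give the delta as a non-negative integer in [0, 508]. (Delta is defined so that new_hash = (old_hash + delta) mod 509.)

Delta formula: (val(new) - val(old)) * B^(n-1-k) mod M
  val('c') - val('f') = 3 - 6 = -3
  B^(n-1-k) = 5^2 mod 509 = 25
  Delta = -3 * 25 mod 509 = 434

Answer: 434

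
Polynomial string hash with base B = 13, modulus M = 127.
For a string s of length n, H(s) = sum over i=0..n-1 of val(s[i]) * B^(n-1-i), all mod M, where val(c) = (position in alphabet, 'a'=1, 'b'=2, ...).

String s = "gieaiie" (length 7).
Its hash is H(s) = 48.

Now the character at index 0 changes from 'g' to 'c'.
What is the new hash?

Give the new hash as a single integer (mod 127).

Answer: 114

Derivation:
val('g') = 7, val('c') = 3
Position k = 0, exponent = n-1-k = 6
B^6 mod M = 13^6 mod 127 = 47
Delta = (3 - 7) * 47 mod 127 = 66
New hash = (48 + 66) mod 127 = 114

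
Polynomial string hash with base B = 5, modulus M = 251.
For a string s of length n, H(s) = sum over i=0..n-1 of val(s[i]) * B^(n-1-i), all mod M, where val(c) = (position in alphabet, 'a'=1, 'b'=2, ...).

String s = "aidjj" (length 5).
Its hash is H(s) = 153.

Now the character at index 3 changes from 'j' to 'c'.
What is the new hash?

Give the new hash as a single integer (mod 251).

Answer: 118

Derivation:
val('j') = 10, val('c') = 3
Position k = 3, exponent = n-1-k = 1
B^1 mod M = 5^1 mod 251 = 5
Delta = (3 - 10) * 5 mod 251 = 216
New hash = (153 + 216) mod 251 = 118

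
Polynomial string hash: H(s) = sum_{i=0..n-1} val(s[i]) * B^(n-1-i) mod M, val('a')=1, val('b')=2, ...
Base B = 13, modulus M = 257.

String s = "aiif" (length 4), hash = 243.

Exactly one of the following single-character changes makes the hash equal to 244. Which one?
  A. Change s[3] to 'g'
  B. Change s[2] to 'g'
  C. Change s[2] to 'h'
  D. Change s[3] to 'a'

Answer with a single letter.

Answer: A

Derivation:
Option A: s[3]='f'->'g', delta=(7-6)*13^0 mod 257 = 1, hash=243+1 mod 257 = 244 <-- target
Option B: s[2]='i'->'g', delta=(7-9)*13^1 mod 257 = 231, hash=243+231 mod 257 = 217
Option C: s[2]='i'->'h', delta=(8-9)*13^1 mod 257 = 244, hash=243+244 mod 257 = 230
Option D: s[3]='f'->'a', delta=(1-6)*13^0 mod 257 = 252, hash=243+252 mod 257 = 238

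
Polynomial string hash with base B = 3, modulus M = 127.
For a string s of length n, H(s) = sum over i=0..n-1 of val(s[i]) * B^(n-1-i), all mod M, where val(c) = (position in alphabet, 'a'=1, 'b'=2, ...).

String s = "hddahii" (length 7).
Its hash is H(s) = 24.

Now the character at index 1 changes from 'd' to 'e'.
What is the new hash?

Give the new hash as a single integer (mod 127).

val('d') = 4, val('e') = 5
Position k = 1, exponent = n-1-k = 5
B^5 mod M = 3^5 mod 127 = 116
Delta = (5 - 4) * 116 mod 127 = 116
New hash = (24 + 116) mod 127 = 13

Answer: 13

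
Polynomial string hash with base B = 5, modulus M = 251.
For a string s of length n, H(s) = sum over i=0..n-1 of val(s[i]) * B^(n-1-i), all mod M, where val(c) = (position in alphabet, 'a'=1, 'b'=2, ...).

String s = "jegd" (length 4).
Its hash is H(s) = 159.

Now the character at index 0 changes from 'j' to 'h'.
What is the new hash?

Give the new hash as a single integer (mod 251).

Answer: 160

Derivation:
val('j') = 10, val('h') = 8
Position k = 0, exponent = n-1-k = 3
B^3 mod M = 5^3 mod 251 = 125
Delta = (8 - 10) * 125 mod 251 = 1
New hash = (159 + 1) mod 251 = 160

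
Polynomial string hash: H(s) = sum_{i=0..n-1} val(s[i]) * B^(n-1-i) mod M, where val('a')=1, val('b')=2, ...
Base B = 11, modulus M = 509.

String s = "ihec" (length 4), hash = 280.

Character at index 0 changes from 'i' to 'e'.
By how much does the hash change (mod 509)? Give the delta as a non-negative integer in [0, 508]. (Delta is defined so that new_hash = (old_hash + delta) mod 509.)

Delta formula: (val(new) - val(old)) * B^(n-1-k) mod M
  val('e') - val('i') = 5 - 9 = -4
  B^(n-1-k) = 11^3 mod 509 = 313
  Delta = -4 * 313 mod 509 = 275

Answer: 275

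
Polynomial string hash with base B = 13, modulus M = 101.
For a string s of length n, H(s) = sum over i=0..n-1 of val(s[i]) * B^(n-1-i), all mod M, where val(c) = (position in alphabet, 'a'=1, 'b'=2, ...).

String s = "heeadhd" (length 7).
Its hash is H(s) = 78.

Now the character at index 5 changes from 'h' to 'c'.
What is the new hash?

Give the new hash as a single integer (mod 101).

Answer: 13

Derivation:
val('h') = 8, val('c') = 3
Position k = 5, exponent = n-1-k = 1
B^1 mod M = 13^1 mod 101 = 13
Delta = (3 - 8) * 13 mod 101 = 36
New hash = (78 + 36) mod 101 = 13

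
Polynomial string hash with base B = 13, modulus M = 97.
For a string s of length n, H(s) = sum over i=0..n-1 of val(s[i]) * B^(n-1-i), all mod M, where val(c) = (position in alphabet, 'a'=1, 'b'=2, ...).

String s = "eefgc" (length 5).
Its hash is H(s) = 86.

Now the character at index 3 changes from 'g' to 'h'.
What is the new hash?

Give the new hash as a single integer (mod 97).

val('g') = 7, val('h') = 8
Position k = 3, exponent = n-1-k = 1
B^1 mod M = 13^1 mod 97 = 13
Delta = (8 - 7) * 13 mod 97 = 13
New hash = (86 + 13) mod 97 = 2

Answer: 2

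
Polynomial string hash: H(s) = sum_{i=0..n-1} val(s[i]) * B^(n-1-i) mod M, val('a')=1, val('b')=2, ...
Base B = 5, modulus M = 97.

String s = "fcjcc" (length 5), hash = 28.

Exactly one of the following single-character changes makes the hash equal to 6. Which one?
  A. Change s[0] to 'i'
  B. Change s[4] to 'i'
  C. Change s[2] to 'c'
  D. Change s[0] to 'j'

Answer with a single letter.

Answer: D

Derivation:
Option A: s[0]='f'->'i', delta=(9-6)*5^4 mod 97 = 32, hash=28+32 mod 97 = 60
Option B: s[4]='c'->'i', delta=(9-3)*5^0 mod 97 = 6, hash=28+6 mod 97 = 34
Option C: s[2]='j'->'c', delta=(3-10)*5^2 mod 97 = 19, hash=28+19 mod 97 = 47
Option D: s[0]='f'->'j', delta=(10-6)*5^4 mod 97 = 75, hash=28+75 mod 97 = 6 <-- target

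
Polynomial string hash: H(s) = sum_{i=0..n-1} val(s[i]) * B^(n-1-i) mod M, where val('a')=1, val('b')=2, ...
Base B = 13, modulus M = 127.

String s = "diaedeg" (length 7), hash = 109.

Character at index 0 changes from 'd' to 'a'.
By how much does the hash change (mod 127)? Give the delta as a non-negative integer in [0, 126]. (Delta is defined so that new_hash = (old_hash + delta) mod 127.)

Answer: 113

Derivation:
Delta formula: (val(new) - val(old)) * B^(n-1-k) mod M
  val('a') - val('d') = 1 - 4 = -3
  B^(n-1-k) = 13^6 mod 127 = 47
  Delta = -3 * 47 mod 127 = 113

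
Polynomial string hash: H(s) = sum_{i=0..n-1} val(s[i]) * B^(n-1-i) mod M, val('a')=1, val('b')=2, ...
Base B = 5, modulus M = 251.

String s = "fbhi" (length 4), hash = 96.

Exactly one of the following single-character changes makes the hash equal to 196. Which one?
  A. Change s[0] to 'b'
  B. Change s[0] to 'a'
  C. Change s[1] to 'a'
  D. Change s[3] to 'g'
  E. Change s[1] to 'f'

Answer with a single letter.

Option A: s[0]='f'->'b', delta=(2-6)*5^3 mod 251 = 2, hash=96+2 mod 251 = 98
Option B: s[0]='f'->'a', delta=(1-6)*5^3 mod 251 = 128, hash=96+128 mod 251 = 224
Option C: s[1]='b'->'a', delta=(1-2)*5^2 mod 251 = 226, hash=96+226 mod 251 = 71
Option D: s[3]='i'->'g', delta=(7-9)*5^0 mod 251 = 249, hash=96+249 mod 251 = 94
Option E: s[1]='b'->'f', delta=(6-2)*5^2 mod 251 = 100, hash=96+100 mod 251 = 196 <-- target

Answer: E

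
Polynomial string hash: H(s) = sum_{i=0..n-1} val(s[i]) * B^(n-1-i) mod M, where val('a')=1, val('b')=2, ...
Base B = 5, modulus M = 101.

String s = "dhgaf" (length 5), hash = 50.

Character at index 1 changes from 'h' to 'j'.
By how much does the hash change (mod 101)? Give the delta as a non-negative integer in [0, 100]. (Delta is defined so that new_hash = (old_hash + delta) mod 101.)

Answer: 48

Derivation:
Delta formula: (val(new) - val(old)) * B^(n-1-k) mod M
  val('j') - val('h') = 10 - 8 = 2
  B^(n-1-k) = 5^3 mod 101 = 24
  Delta = 2 * 24 mod 101 = 48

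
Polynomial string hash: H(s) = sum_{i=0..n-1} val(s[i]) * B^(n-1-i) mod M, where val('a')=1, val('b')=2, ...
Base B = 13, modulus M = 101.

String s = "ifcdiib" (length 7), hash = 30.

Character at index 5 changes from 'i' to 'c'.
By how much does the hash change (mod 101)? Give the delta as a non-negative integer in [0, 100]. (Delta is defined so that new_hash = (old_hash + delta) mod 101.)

Delta formula: (val(new) - val(old)) * B^(n-1-k) mod M
  val('c') - val('i') = 3 - 9 = -6
  B^(n-1-k) = 13^1 mod 101 = 13
  Delta = -6 * 13 mod 101 = 23

Answer: 23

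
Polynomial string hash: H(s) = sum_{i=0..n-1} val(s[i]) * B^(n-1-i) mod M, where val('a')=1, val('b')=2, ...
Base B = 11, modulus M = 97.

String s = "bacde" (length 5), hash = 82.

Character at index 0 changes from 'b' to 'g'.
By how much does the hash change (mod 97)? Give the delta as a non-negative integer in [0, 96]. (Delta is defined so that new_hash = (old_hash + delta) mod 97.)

Delta formula: (val(new) - val(old)) * B^(n-1-k) mod M
  val('g') - val('b') = 7 - 2 = 5
  B^(n-1-k) = 11^4 mod 97 = 91
  Delta = 5 * 91 mod 97 = 67

Answer: 67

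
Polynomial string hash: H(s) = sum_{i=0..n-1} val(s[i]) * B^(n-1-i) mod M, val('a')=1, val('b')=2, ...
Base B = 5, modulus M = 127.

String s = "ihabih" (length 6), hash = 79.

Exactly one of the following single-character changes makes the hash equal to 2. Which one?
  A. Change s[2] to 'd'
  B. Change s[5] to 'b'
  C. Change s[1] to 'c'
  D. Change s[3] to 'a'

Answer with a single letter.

Option A: s[2]='a'->'d', delta=(4-1)*5^3 mod 127 = 121, hash=79+121 mod 127 = 73
Option B: s[5]='h'->'b', delta=(2-8)*5^0 mod 127 = 121, hash=79+121 mod 127 = 73
Option C: s[1]='h'->'c', delta=(3-8)*5^4 mod 127 = 50, hash=79+50 mod 127 = 2 <-- target
Option D: s[3]='b'->'a', delta=(1-2)*5^2 mod 127 = 102, hash=79+102 mod 127 = 54

Answer: C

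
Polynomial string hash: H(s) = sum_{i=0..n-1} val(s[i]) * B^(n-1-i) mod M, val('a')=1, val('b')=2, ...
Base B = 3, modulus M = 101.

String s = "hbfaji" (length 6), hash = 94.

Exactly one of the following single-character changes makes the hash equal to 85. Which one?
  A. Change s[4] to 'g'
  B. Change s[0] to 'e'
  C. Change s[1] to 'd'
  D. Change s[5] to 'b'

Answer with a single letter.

Answer: A

Derivation:
Option A: s[4]='j'->'g', delta=(7-10)*3^1 mod 101 = 92, hash=94+92 mod 101 = 85 <-- target
Option B: s[0]='h'->'e', delta=(5-8)*3^5 mod 101 = 79, hash=94+79 mod 101 = 72
Option C: s[1]='b'->'d', delta=(4-2)*3^4 mod 101 = 61, hash=94+61 mod 101 = 54
Option D: s[5]='i'->'b', delta=(2-9)*3^0 mod 101 = 94, hash=94+94 mod 101 = 87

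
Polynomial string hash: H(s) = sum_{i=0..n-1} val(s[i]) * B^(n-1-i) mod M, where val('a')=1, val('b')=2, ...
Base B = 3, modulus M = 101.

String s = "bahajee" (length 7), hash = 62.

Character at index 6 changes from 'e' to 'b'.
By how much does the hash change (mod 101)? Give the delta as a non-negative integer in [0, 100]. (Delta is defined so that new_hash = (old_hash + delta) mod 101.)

Answer: 98

Derivation:
Delta formula: (val(new) - val(old)) * B^(n-1-k) mod M
  val('b') - val('e') = 2 - 5 = -3
  B^(n-1-k) = 3^0 mod 101 = 1
  Delta = -3 * 1 mod 101 = 98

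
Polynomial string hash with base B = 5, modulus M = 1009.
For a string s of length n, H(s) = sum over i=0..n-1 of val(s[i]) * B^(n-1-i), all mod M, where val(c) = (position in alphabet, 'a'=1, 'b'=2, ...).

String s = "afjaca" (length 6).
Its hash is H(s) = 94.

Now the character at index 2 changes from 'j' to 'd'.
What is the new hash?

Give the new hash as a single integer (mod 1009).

Answer: 353

Derivation:
val('j') = 10, val('d') = 4
Position k = 2, exponent = n-1-k = 3
B^3 mod M = 5^3 mod 1009 = 125
Delta = (4 - 10) * 125 mod 1009 = 259
New hash = (94 + 259) mod 1009 = 353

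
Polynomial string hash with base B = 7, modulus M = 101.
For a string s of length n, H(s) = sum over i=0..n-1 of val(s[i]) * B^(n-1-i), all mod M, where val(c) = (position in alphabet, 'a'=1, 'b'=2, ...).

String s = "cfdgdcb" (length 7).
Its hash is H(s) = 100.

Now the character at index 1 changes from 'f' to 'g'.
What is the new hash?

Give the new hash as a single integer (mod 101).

Answer: 40

Derivation:
val('f') = 6, val('g') = 7
Position k = 1, exponent = n-1-k = 5
B^5 mod M = 7^5 mod 101 = 41
Delta = (7 - 6) * 41 mod 101 = 41
New hash = (100 + 41) mod 101 = 40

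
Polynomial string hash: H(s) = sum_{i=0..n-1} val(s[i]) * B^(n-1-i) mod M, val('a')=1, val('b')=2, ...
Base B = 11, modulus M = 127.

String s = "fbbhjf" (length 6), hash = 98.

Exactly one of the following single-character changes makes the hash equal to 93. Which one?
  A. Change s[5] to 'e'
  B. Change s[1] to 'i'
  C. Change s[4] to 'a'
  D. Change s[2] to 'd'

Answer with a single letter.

Answer: D

Derivation:
Option A: s[5]='f'->'e', delta=(5-6)*11^0 mod 127 = 126, hash=98+126 mod 127 = 97
Option B: s[1]='b'->'i', delta=(9-2)*11^4 mod 127 = 125, hash=98+125 mod 127 = 96
Option C: s[4]='j'->'a', delta=(1-10)*11^1 mod 127 = 28, hash=98+28 mod 127 = 126
Option D: s[2]='b'->'d', delta=(4-2)*11^3 mod 127 = 122, hash=98+122 mod 127 = 93 <-- target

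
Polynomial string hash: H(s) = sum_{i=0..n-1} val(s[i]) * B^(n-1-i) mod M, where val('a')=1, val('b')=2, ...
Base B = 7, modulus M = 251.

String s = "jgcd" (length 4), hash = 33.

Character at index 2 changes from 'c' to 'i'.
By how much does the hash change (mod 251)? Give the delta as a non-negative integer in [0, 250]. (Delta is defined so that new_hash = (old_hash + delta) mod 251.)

Delta formula: (val(new) - val(old)) * B^(n-1-k) mod M
  val('i') - val('c') = 9 - 3 = 6
  B^(n-1-k) = 7^1 mod 251 = 7
  Delta = 6 * 7 mod 251 = 42

Answer: 42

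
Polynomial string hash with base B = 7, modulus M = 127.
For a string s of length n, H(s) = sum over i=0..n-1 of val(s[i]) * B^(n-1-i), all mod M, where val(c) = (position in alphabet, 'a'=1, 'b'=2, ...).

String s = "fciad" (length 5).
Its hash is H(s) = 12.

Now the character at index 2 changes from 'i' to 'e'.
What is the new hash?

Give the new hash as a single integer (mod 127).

Answer: 70

Derivation:
val('i') = 9, val('e') = 5
Position k = 2, exponent = n-1-k = 2
B^2 mod M = 7^2 mod 127 = 49
Delta = (5 - 9) * 49 mod 127 = 58
New hash = (12 + 58) mod 127 = 70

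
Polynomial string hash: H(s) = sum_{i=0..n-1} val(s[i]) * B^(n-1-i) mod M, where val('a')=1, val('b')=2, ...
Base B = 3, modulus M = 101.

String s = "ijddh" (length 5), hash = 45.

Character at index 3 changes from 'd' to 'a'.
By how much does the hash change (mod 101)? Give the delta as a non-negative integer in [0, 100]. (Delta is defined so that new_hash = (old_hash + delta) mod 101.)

Delta formula: (val(new) - val(old)) * B^(n-1-k) mod M
  val('a') - val('d') = 1 - 4 = -3
  B^(n-1-k) = 3^1 mod 101 = 3
  Delta = -3 * 3 mod 101 = 92

Answer: 92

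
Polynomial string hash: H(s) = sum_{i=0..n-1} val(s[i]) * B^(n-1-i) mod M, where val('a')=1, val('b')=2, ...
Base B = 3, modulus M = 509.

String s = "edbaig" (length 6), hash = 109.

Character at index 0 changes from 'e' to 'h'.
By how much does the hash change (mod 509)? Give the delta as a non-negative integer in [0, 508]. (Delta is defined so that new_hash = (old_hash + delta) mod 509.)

Answer: 220

Derivation:
Delta formula: (val(new) - val(old)) * B^(n-1-k) mod M
  val('h') - val('e') = 8 - 5 = 3
  B^(n-1-k) = 3^5 mod 509 = 243
  Delta = 3 * 243 mod 509 = 220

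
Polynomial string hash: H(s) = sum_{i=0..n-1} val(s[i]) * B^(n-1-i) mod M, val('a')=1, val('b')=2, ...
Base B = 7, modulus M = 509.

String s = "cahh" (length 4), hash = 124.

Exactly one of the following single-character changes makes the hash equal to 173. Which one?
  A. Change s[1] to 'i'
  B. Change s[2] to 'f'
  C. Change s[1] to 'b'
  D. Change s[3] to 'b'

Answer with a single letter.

Option A: s[1]='a'->'i', delta=(9-1)*7^2 mod 509 = 392, hash=124+392 mod 509 = 7
Option B: s[2]='h'->'f', delta=(6-8)*7^1 mod 509 = 495, hash=124+495 mod 509 = 110
Option C: s[1]='a'->'b', delta=(2-1)*7^2 mod 509 = 49, hash=124+49 mod 509 = 173 <-- target
Option D: s[3]='h'->'b', delta=(2-8)*7^0 mod 509 = 503, hash=124+503 mod 509 = 118

Answer: C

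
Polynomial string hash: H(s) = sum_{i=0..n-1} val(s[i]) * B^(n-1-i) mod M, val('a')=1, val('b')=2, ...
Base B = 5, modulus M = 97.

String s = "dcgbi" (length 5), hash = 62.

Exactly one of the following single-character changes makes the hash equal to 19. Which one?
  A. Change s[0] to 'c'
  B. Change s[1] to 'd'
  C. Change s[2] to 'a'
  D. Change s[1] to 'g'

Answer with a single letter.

Option A: s[0]='d'->'c', delta=(3-4)*5^4 mod 97 = 54, hash=62+54 mod 97 = 19 <-- target
Option B: s[1]='c'->'d', delta=(4-3)*5^3 mod 97 = 28, hash=62+28 mod 97 = 90
Option C: s[2]='g'->'a', delta=(1-7)*5^2 mod 97 = 44, hash=62+44 mod 97 = 9
Option D: s[1]='c'->'g', delta=(7-3)*5^3 mod 97 = 15, hash=62+15 mod 97 = 77

Answer: A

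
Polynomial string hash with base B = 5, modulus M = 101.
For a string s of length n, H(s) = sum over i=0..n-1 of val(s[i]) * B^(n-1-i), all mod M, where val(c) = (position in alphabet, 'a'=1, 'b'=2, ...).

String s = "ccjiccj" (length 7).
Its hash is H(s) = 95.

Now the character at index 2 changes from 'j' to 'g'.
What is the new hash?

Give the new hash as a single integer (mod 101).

Answer: 38

Derivation:
val('j') = 10, val('g') = 7
Position k = 2, exponent = n-1-k = 4
B^4 mod M = 5^4 mod 101 = 19
Delta = (7 - 10) * 19 mod 101 = 44
New hash = (95 + 44) mod 101 = 38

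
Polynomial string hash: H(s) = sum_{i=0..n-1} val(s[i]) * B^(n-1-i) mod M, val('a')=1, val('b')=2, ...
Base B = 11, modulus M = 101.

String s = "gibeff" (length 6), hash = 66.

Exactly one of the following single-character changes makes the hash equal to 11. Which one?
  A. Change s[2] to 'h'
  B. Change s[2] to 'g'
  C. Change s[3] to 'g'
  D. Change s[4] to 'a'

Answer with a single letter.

Option A: s[2]='b'->'h', delta=(8-2)*11^3 mod 101 = 7, hash=66+7 mod 101 = 73
Option B: s[2]='b'->'g', delta=(7-2)*11^3 mod 101 = 90, hash=66+90 mod 101 = 55
Option C: s[3]='e'->'g', delta=(7-5)*11^2 mod 101 = 40, hash=66+40 mod 101 = 5
Option D: s[4]='f'->'a', delta=(1-6)*11^1 mod 101 = 46, hash=66+46 mod 101 = 11 <-- target

Answer: D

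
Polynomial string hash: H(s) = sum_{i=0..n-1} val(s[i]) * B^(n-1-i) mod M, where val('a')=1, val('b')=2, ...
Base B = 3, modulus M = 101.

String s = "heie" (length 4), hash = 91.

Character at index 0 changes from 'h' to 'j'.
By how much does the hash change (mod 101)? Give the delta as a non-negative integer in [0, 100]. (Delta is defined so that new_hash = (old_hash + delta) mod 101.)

Delta formula: (val(new) - val(old)) * B^(n-1-k) mod M
  val('j') - val('h') = 10 - 8 = 2
  B^(n-1-k) = 3^3 mod 101 = 27
  Delta = 2 * 27 mod 101 = 54

Answer: 54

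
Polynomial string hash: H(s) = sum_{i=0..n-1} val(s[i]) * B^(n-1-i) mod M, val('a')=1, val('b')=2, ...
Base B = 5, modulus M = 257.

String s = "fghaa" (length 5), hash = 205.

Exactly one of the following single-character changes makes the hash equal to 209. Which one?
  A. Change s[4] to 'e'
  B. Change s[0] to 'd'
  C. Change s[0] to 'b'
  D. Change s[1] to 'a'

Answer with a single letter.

Answer: A

Derivation:
Option A: s[4]='a'->'e', delta=(5-1)*5^0 mod 257 = 4, hash=205+4 mod 257 = 209 <-- target
Option B: s[0]='f'->'d', delta=(4-6)*5^4 mod 257 = 35, hash=205+35 mod 257 = 240
Option C: s[0]='f'->'b', delta=(2-6)*5^4 mod 257 = 70, hash=205+70 mod 257 = 18
Option D: s[1]='g'->'a', delta=(1-7)*5^3 mod 257 = 21, hash=205+21 mod 257 = 226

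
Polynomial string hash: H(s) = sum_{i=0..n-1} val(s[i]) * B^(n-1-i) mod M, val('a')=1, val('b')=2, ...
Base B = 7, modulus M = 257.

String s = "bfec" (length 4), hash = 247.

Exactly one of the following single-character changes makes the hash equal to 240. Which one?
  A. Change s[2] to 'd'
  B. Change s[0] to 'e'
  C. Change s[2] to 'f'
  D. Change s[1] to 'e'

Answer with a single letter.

Option A: s[2]='e'->'d', delta=(4-5)*7^1 mod 257 = 250, hash=247+250 mod 257 = 240 <-- target
Option B: s[0]='b'->'e', delta=(5-2)*7^3 mod 257 = 1, hash=247+1 mod 257 = 248
Option C: s[2]='e'->'f', delta=(6-5)*7^1 mod 257 = 7, hash=247+7 mod 257 = 254
Option D: s[1]='f'->'e', delta=(5-6)*7^2 mod 257 = 208, hash=247+208 mod 257 = 198

Answer: A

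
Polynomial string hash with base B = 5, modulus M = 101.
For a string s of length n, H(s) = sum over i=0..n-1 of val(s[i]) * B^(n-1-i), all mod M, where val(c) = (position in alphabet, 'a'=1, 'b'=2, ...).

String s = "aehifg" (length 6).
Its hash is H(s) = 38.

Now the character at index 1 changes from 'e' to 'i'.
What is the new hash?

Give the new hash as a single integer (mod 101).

val('e') = 5, val('i') = 9
Position k = 1, exponent = n-1-k = 4
B^4 mod M = 5^4 mod 101 = 19
Delta = (9 - 5) * 19 mod 101 = 76
New hash = (38 + 76) mod 101 = 13

Answer: 13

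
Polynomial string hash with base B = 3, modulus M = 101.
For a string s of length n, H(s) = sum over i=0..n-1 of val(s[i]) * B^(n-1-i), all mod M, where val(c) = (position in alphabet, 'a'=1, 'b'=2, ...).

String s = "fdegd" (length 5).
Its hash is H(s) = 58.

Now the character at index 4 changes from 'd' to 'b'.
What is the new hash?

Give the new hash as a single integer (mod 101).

Answer: 56

Derivation:
val('d') = 4, val('b') = 2
Position k = 4, exponent = n-1-k = 0
B^0 mod M = 3^0 mod 101 = 1
Delta = (2 - 4) * 1 mod 101 = 99
New hash = (58 + 99) mod 101 = 56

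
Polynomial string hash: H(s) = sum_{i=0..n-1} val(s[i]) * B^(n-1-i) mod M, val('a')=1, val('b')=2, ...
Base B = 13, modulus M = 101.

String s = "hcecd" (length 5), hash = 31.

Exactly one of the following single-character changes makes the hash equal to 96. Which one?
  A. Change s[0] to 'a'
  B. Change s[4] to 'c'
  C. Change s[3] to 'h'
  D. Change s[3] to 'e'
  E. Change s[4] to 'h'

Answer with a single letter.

Option A: s[0]='h'->'a', delta=(1-8)*13^4 mod 101 = 53, hash=31+53 mod 101 = 84
Option B: s[4]='d'->'c', delta=(3-4)*13^0 mod 101 = 100, hash=31+100 mod 101 = 30
Option C: s[3]='c'->'h', delta=(8-3)*13^1 mod 101 = 65, hash=31+65 mod 101 = 96 <-- target
Option D: s[3]='c'->'e', delta=(5-3)*13^1 mod 101 = 26, hash=31+26 mod 101 = 57
Option E: s[4]='d'->'h', delta=(8-4)*13^0 mod 101 = 4, hash=31+4 mod 101 = 35

Answer: C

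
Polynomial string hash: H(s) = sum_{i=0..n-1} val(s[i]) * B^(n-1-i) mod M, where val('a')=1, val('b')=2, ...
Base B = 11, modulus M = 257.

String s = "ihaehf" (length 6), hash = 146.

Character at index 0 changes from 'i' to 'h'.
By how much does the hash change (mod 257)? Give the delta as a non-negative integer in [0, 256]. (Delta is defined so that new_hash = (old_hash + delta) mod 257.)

Delta formula: (val(new) - val(old)) * B^(n-1-k) mod M
  val('h') - val('i') = 8 - 9 = -1
  B^(n-1-k) = 11^5 mod 257 = 169
  Delta = -1 * 169 mod 257 = 88

Answer: 88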